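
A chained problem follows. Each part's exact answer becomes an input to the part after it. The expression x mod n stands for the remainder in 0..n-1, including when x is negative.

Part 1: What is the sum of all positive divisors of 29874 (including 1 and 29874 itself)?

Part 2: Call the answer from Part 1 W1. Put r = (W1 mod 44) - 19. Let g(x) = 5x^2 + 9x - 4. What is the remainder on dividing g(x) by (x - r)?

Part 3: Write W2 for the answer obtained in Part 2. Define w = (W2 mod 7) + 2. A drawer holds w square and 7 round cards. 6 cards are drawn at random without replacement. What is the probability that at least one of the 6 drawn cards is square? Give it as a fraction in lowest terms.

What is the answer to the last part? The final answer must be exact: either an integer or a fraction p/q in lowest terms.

428/429

Part 1: 29874 = 2 * 3 * 13 * 383; sigma = (1 + 2) * (1 + 3) * (1 + 13) * (1 + 383) = 3 * 4 * 14 * 384 = 64512; answer 64512
Part 2: W1 = 64512; r = -11; remainder = value at the root: 5*(-11)^2 + 9*(-11)^1 - 4 = (605) + (-99) + (-4) = 502; answer 502
Part 3: W2 = 502; w = 7; total draws C(14,6) = 3003; complement C(7,6) = 7; favorable 3003 - 7 = 2996; P = 428/429; answer 428/429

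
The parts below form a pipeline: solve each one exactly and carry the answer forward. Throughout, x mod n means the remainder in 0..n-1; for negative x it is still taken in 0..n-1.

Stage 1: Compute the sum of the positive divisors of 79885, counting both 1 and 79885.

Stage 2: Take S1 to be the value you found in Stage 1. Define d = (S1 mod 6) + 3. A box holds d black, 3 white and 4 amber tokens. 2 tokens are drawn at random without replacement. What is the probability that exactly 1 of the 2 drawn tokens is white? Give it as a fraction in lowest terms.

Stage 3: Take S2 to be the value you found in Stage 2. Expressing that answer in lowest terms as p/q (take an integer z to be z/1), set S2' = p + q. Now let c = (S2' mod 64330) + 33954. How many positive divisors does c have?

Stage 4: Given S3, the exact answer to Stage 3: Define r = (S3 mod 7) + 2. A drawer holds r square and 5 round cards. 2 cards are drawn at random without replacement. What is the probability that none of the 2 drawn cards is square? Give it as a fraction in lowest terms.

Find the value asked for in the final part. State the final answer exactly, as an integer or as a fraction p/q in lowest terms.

5/18

Stage 1: 79885 = 5 * 13 * 1229; sigma = (1 + 5) * (1 + 13) * (1 + 1229) = 6 * 14 * 1230 = 103320; answer 103320
Stage 2: S1 = 103320; d = 3; total draws C(10,2) = 45; favorable C(3,1)*C(7,1) = 21; P = 7/15; answer 7/15
Stage 3: S2 = 7/15; threaded value p + q = 22; c = 33976; 33976 = 2^3 * 31 * 137; number of divisors = (3+1) * (1+1) * (1+1) = 16; answer 16
Stage 4: S3 = 16; r = 4; total draws C(9,2) = 36; favorable C(5,2) = 10; P = 5/18; answer 5/18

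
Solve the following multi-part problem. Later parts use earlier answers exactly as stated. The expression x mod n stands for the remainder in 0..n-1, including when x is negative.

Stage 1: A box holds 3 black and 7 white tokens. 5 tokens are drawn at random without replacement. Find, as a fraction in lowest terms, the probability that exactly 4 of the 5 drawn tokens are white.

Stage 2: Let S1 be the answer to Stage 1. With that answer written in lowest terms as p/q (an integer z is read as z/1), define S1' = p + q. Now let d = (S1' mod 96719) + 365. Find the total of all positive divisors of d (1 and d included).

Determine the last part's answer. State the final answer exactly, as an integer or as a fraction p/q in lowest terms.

576

Stage 1: total draws C(10,5) = 252; favorable C(7,4)*C(3,1) = 105; P = 5/12; answer 5/12
Stage 2: S1 = 5/12; threaded value p + q = 17; d = 382; 382 = 2 * 191; sigma = (1 + 2) * (1 + 191) = 3 * 192 = 576; answer 576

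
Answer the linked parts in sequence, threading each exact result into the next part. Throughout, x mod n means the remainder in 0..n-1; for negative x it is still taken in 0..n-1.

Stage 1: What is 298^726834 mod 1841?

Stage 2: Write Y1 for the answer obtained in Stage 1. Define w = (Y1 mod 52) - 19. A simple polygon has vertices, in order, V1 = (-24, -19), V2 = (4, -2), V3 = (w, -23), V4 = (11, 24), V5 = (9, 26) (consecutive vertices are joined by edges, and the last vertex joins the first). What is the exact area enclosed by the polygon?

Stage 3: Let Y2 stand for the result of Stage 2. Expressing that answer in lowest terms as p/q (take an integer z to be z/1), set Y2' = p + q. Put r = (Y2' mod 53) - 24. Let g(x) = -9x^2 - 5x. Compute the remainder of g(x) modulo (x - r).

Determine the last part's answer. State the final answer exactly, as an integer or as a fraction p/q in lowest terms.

-3006

Stage 1: squarings mod 1841: 298^1=298, 298^2=436, 298^4=473, 298^8=968, 298^16=1796, 298^32=184, 298^64=718, 298^128=44, 298^256=95, 298^512=1661, 298^1024=1103, 298^2048=1549, 298^4096=578, 298^8192=863, 298^16384=1005, 298^32768=1157, 298^65536=242, 298^131072=1493, 298^262144=1439, 298^524288=1437; 298^726834 = 298^2 * 298^16 * 298^32 * 298^256 * 298^512 * 298^1024 * 298^4096 * 298^65536 * 298^131072 * 298^524288 = 92 (mod 1841); answer 92
Stage 2: Y1 = 92; w = 21; cross terms: (-24*-2 - 4*-19)=124, (4*-23 - 21*-2)=-50, (21*24 - 11*-23)=757, (11*26 - 9*24)=70, (9*-19 - -24*26)=453; twice the area = |1354| = 1354; area = 677; answer 677
Stage 3: Y2 = 677; threaded value p + q = 678; r = 18; remainder = value at the root: -9*(18)^2 - 5*(18)^1 = (-2916) + (-90) = -3006; answer -3006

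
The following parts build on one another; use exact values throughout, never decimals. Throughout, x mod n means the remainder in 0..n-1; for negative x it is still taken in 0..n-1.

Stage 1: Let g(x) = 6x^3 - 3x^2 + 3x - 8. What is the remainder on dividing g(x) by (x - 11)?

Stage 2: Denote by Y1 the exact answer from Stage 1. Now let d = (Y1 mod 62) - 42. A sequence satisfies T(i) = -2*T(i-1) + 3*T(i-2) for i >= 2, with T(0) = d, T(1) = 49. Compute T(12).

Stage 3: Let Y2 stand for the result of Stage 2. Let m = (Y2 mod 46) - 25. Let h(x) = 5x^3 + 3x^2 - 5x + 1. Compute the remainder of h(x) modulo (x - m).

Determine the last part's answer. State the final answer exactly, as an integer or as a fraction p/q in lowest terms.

Stage 1: remainder = value at the root: 6*(11)^3 - 3*(11)^2 + 3*(11)^1 - 8 = (7986) + (-363) + (33) + (-8) = 7648; answer 7648
Stage 2: Y1 = 7648; d = -20; T(2) = -2*(49) + 3*(-20) = -158; iterating: T(2)=-158, T(3)=463, T(4)=-1400, T(5)=4189, T(6)=-12578, T(7)=37723, T(8)=-113180, T(9)=339529, T(10)=-1018598, T(11)=3055783, T(12)=-9167360; answer -9167360
Stage 3: Y2 = -9167360; m = 1; remainder = value at the root: 5*(1)^3 + 3*(1)^2 - 5*(1)^1 + 1 = (5) + (3) + (-5) + (1) = 4; answer 4

4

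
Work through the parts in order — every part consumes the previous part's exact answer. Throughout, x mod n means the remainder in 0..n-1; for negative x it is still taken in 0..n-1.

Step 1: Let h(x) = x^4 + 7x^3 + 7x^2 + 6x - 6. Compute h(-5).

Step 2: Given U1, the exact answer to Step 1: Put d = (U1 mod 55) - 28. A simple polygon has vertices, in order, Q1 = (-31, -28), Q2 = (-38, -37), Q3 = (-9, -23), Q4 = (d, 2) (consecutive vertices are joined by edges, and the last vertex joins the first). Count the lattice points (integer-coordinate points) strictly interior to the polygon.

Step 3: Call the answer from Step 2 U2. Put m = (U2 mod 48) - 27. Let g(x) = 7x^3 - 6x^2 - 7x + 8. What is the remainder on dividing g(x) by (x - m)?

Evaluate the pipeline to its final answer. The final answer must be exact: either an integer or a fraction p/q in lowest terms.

Step 1: 1*(-5)^4 + 7*(-5)^3 + 7*(-5)^2 + 6*(-5)^1 - 6 = (625) + (-875) + (175) + (-30) + (-6) = -111; answer -111
Step 2: U1 = -111; d = 26; cross terms: (-31*-37 - -38*-28)=83, (-38*-23 - -9*-37)=541, (-9*2 - 26*-23)=580, (26*-28 - -31*2)=-666; twice the area = |538| = 538; area = 269; boundary points = 1 + 1 + 5 + 3 = 10; strictly interior points = area - boundary/2 + 1 = 265; answer 265
Step 3: U2 = 265; m = -2; remainder = value at the root: 7*(-2)^3 - 6*(-2)^2 - 7*(-2)^1 + 8 = (-56) + (-24) + (14) + (8) = -58; answer -58

-58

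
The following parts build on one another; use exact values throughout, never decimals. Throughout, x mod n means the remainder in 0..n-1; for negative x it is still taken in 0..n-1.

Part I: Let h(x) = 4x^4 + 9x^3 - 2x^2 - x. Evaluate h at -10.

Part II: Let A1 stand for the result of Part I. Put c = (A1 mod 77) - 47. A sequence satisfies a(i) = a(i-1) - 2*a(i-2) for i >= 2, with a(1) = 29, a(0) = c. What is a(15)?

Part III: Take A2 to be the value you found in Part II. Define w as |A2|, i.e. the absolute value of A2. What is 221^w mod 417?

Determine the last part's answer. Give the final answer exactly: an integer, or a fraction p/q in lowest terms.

416

Part I: 4*(-10)^4 + 9*(-10)^3 - 2*(-10)^2 - 1*(-10)^1 = (40000) + (-9000) + (-200) + (10) = 30810; answer 30810
Part II: A1 = 30810; c = -37; a(2) = 1*(29) - 2*(-37) = 103; iterating: a(2)=103, a(3)=45, a(4)=-161, a(5)=-251, a(6)=71, a(7)=573, a(8)=431, a(9)=-715, a(10)=-1577, a(11)=-147, a(12)=3007, a(13)=3301, a(14)=-2713, a(15)=-9315; answer -9315
Part III: A2 = -9315; w = 9315; squarings mod 417: 221^1=221, 221^2=52, 221^4=202, 221^8=355, 221^16=91, 221^32=358, 221^64=145, 221^128=175, 221^256=184, 221^512=79, 221^1024=403, 221^2048=196, 221^4096=52, 221^8192=202; 221^9315 = 221^1 * 221^2 * 221^32 * 221^64 * 221^1024 * 221^8192 = 416 (mod 417); answer 416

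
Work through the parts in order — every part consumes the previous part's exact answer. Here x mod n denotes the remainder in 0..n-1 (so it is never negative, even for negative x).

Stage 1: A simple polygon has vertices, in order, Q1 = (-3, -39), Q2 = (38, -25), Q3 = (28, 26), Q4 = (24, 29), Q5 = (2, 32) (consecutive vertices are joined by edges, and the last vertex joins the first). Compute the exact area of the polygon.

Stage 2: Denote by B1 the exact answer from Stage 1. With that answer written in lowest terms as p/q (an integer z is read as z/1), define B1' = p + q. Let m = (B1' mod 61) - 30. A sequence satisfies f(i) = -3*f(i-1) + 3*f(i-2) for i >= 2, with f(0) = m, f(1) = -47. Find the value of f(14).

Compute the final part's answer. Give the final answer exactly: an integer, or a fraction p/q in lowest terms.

971832816

Stage 1: cross terms: (-3*-25 - 38*-39)=1557, (38*26 - 28*-25)=1688, (28*29 - 24*26)=188, (24*32 - 2*29)=710, (2*-39 - -3*32)=18; twice the area = |4161| = 4161; area = 4161/2; answer 4161/2
Stage 2: B1 = 4161/2; threaded value p + q = 4163; m = -15; f(2) = -3*(-47) + 3*(-15) = 96; iterating: f(2)=96, f(3)=-429, f(4)=1575, f(5)=-6012, f(6)=22761, f(7)=-86319, f(8)=327240, f(9)=-1240677, f(10)=4703751, f(11)=-17833284, f(12)=67611105, f(13)=-256333167, f(14)=971832816; answer 971832816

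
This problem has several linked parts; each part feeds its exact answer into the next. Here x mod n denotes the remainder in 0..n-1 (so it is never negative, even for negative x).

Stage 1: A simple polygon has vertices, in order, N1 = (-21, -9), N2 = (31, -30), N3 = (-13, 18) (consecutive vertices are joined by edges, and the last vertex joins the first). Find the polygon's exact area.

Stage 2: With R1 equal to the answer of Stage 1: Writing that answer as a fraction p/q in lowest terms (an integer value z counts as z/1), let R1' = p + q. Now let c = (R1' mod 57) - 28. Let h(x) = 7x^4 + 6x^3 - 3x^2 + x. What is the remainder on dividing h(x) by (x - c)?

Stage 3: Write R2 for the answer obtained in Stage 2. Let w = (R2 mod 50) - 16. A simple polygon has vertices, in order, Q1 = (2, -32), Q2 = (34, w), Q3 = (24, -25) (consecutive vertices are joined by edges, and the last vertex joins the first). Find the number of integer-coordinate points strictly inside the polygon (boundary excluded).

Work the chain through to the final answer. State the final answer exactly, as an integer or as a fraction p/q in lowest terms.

282

Stage 1: cross terms: (-21*-30 - 31*-9)=909, (31*18 - -13*-30)=168, (-13*-9 - -21*18)=495; twice the area = |1572| = 1572; area = 786; answer 786
Stage 2: R1 = 786; threaded value p + q = 787; c = 18; remainder = value at the root: 7*(18)^4 + 6*(18)^3 - 3*(18)^2 + 1*(18)^1 = (734832) + (34992) + (-972) + (18) = 768870; answer 768870
Stage 3: R2 = 768870; w = 4; cross terms: (2*4 - 34*-32)=1096, (34*-25 - 24*4)=-946, (24*-32 - 2*-25)=-718; twice the area = |-568| = 568; area = 284; boundary points = 4 + 1 + 1 = 6; strictly interior points = area - boundary/2 + 1 = 282; answer 282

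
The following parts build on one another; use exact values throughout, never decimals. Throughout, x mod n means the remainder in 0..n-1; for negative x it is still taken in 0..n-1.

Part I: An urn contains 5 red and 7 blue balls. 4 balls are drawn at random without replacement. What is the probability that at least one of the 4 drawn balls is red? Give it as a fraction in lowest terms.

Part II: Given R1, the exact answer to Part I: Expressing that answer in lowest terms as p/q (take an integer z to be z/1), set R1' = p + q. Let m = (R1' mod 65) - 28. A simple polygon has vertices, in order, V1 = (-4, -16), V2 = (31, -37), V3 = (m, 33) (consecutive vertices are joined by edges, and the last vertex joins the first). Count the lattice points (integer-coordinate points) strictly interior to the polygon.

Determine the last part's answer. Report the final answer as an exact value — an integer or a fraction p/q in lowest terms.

Part I: total draws C(12,4) = 495; complement C(7,4) = 35; favorable 495 - 35 = 460; P = 92/99; answer 92/99
Part II: R1 = 92/99; threaded value p + q = 191; m = 33; cross terms: (-4*-37 - 31*-16)=644, (31*33 - 33*-37)=2244, (33*-16 - -4*33)=-396; twice the area = |2492| = 2492; area = 1246; boundary points = 7 + 2 + 1 = 10; strictly interior points = area - boundary/2 + 1 = 1242; answer 1242

1242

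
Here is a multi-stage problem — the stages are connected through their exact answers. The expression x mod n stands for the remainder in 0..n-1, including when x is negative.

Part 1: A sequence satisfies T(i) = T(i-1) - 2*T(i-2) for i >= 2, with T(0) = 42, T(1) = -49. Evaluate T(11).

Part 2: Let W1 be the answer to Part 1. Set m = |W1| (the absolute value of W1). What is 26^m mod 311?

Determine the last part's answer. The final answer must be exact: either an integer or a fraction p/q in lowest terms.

Part 1: T(2) = 1*(-49) - 2*(42) = -133; iterating: T(2)=-133, T(3)=-35, T(4)=231, T(5)=301, T(6)=-161, T(7)=-763, T(8)=-441, T(9)=1085, T(10)=1967, T(11)=-203; answer -203
Part 2: W1 = -203; m = 203; squarings mod 311: 26^1=26, 26^2=54, 26^4=117, 26^8=5, 26^16=25, 26^32=3, 26^64=9, 26^128=81; 26^203 = 26^1 * 26^2 * 26^8 * 26^64 * 26^128 = 75 (mod 311); answer 75

75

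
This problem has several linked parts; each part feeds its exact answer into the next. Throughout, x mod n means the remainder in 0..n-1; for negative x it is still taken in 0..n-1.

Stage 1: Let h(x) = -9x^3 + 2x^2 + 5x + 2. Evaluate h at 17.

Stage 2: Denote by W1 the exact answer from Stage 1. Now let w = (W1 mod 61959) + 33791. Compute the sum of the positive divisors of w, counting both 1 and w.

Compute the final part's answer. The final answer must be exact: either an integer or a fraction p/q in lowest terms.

78300

Stage 1: -9*(17)^3 + 2*(17)^2 + 5*(17)^1 + 2 = (-44217) + (578) + (85) + (2) = -43552; answer -43552
Stage 2: W1 = -43552; w = 52198; 52198 = 2 * 26099; sigma = (1 + 2) * (1 + 26099) = 3 * 26100 = 78300; answer 78300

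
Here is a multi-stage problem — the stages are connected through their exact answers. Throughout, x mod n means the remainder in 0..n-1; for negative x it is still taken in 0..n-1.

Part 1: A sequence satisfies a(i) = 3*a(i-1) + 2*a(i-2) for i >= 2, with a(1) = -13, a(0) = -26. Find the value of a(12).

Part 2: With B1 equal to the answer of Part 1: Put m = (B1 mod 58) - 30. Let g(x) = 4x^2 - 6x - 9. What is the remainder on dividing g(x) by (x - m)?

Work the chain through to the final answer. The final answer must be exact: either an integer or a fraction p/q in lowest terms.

Part 1: a(2) = 3*(-13) + 2*(-26) = -91; iterating: a(2)=-91, a(3)=-299, a(4)=-1079, a(5)=-3835, a(6)=-13663, a(7)=-48659, a(8)=-173303, a(9)=-617227, a(10)=-2198287, a(11)=-7829315, a(12)=-27884519; answer -27884519
Part 2: B1 = -27884519; m = -5; remainder = value at the root: 4*(-5)^2 - 6*(-5)^1 - 9 = (100) + (30) + (-9) = 121; answer 121

121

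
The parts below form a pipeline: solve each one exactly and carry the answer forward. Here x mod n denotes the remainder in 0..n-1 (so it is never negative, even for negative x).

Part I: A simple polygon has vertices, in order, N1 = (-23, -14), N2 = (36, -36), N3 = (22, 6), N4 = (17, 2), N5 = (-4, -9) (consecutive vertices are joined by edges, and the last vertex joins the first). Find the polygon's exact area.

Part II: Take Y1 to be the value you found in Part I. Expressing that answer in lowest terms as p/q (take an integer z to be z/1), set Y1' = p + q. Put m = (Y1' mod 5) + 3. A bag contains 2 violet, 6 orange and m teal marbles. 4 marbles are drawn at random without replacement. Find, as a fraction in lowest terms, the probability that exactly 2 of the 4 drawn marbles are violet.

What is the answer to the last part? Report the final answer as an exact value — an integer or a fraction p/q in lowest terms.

Part I: cross terms: (-23*-36 - 36*-14)=1332, (36*6 - 22*-36)=1008, (22*2 - 17*6)=-58, (17*-9 - -4*2)=-145, (-4*-14 - -23*-9)=-151; twice the area = |1986| = 1986; area = 993; answer 993
Part II: Y1 = 993; threaded value p + q = 994; m = 7; total draws C(15,4) = 1365; favorable C(2,2)*C(13,2) = 78; P = 2/35; answer 2/35

2/35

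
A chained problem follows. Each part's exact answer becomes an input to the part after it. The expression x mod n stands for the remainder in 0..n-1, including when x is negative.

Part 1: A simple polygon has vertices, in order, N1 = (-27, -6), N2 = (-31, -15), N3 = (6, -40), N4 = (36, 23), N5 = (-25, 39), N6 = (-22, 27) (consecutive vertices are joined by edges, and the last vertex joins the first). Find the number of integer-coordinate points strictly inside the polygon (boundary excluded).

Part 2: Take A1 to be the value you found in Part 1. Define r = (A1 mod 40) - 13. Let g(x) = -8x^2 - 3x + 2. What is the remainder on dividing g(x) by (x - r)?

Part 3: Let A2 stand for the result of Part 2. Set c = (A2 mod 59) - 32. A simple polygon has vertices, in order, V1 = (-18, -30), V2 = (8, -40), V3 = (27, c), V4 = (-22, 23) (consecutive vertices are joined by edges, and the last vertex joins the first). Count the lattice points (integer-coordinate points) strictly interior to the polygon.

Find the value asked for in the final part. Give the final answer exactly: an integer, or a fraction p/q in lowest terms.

1542

Part 1: cross terms: (-27*-15 - -31*-6)=219, (-31*-40 - 6*-15)=1330, (6*23 - 36*-40)=1578, (36*39 - -25*23)=1979, (-25*27 - -22*39)=183, (-22*-6 - -27*27)=861; twice the area = |6150| = 6150; area = 3075; boundary points = 1 + 1 + 3 + 1 + 3 + 1 = 10; strictly interior points = area - boundary/2 + 1 = 3071; answer 3071
Part 2: A1 = 3071; r = 18; remainder = value at the root: -8*(18)^2 - 3*(18)^1 + 2 = (-2592) + (-54) + (2) = -2644; answer -2644
Part 3: A2 = -2644; c = -21; cross terms: (-18*-40 - 8*-30)=960, (8*-21 - 27*-40)=912, (27*23 - -22*-21)=159, (-22*-30 - -18*23)=1074; twice the area = |3105| = 3105; area = 3105/2; boundary points = 2 + 19 + 1 + 1 = 23; strictly interior points = area - boundary/2 + 1 = 1542; answer 1542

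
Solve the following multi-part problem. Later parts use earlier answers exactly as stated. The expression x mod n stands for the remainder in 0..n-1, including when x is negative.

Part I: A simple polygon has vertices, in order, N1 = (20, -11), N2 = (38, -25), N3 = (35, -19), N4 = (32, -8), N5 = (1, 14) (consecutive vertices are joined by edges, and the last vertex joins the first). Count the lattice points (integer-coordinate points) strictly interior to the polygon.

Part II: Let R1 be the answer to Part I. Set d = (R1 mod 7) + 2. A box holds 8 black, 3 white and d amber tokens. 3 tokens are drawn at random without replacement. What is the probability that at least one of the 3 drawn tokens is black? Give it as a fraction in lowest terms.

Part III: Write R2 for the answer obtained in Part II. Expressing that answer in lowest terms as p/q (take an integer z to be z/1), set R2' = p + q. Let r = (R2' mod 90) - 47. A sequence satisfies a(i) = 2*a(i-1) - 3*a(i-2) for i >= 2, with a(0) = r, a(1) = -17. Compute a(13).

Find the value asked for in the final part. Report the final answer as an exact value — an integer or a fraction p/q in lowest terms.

Part I: cross terms: (20*-25 - 38*-11)=-82, (38*-19 - 35*-25)=153, (35*-8 - 32*-19)=328, (32*14 - 1*-8)=456, (1*-11 - 20*14)=-291; twice the area = |564| = 564; area = 282; boundary points = 2 + 3 + 1 + 1 + 1 = 8; strictly interior points = area - boundary/2 + 1 = 279; answer 279
Part II: R1 = 279; d = 8; total draws C(19,3) = 969; complement C(11,3) = 165; favorable 969 - 165 = 804; P = 268/323; answer 268/323
Part III: R2 = 268/323; threaded value p + q = 591; r = 4; a(2) = 2*(-17) - 3*(4) = -46; iterating: a(2)=-46, a(3)=-41, a(4)=56, a(5)=235, a(6)=302, a(7)=-101, a(8)=-1108, a(9)=-1913, a(10)=-502, a(11)=4735, a(12)=10976, a(13)=7747; answer 7747

7747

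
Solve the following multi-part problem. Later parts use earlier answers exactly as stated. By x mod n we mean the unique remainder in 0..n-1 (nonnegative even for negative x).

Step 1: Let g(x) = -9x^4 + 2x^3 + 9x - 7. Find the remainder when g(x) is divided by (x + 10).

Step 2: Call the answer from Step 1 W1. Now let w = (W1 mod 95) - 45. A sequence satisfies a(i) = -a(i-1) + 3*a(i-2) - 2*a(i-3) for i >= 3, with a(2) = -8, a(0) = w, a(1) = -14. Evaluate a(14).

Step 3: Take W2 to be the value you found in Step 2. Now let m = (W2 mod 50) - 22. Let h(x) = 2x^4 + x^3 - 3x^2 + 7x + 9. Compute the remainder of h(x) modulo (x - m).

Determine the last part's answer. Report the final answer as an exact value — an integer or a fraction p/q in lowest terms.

456267

Step 1: remainder = value at the root: -9*(-10)^4 + 2*(-10)^3 + 9*(-10)^1 - 7 = (-90000) + (-2000) + (-90) + (-7) = -92097; answer -92097
Step 2: W1 = -92097; w = 8; a(3) = -1*(-8) + 3*(-14) - 2*(8) = -50; iterating: a(3)=-50, a(4)=54, a(5)=-188, a(6)=450, a(7)=-1122, a(8)=2848, a(9)=-7114, a(10)=17902, a(11)=-44940, a(12)=112874, a(13)=-283498, a(14)=712000; answer 712000
Step 3: W2 = 712000; m = -22; remainder = value at the root: 2*(-22)^4 + 1*(-22)^3 - 3*(-22)^2 + 7*(-22)^1 + 9 = (468512) + (-10648) + (-1452) + (-154) + (9) = 456267; answer 456267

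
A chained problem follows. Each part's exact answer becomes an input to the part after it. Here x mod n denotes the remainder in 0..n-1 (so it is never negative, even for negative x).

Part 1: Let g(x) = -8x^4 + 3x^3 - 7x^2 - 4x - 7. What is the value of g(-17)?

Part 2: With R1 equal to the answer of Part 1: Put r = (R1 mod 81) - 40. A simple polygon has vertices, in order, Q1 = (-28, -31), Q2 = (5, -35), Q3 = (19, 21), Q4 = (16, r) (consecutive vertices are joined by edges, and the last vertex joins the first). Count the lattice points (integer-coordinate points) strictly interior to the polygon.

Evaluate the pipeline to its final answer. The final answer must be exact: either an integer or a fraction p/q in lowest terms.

Part 1: -8*(-17)^4 + 3*(-17)^3 - 7*(-17)^2 - 4*(-17)^1 - 7 = (-668168) + (-14739) + (-2023) + (68) + (-7) = -684869; answer -684869
Part 2: R1 = -684869; r = 27; cross terms: (-28*-35 - 5*-31)=1135, (5*21 - 19*-35)=770, (19*27 - 16*21)=177, (16*-31 - -28*27)=260; twice the area = |2342| = 2342; area = 1171; boundary points = 1 + 14 + 3 + 2 = 20; strictly interior points = area - boundary/2 + 1 = 1162; answer 1162

1162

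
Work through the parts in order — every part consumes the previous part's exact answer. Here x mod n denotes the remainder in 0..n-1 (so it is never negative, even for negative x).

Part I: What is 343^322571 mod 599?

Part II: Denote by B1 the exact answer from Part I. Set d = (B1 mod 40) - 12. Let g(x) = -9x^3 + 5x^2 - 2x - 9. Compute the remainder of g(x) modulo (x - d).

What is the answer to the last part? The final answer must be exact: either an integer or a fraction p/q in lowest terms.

Part I: squarings mod 599: 343^1=343, 343^2=245, 343^4=125, 343^8=51, 343^16=205, 343^32=95, 343^64=40, 343^128=402, 343^256=473, 343^512=302, 343^1024=156, 343^2048=376, 343^4096=12, 343^8192=144, 343^16384=370, 343^32768=328, 343^65536=363, 343^131072=588, 343^262144=121; 343^322571 = 343^1 * 343^2 * 343^8 * 343^1024 * 343^2048 * 343^8192 * 343^16384 * 343^32768 * 343^262144 = 562 (mod 599); answer 562
Part II: B1 = 562; d = -10; remainder = value at the root: -9*(-10)^3 + 5*(-10)^2 - 2*(-10)^1 - 9 = (9000) + (500) + (20) + (-9) = 9511; answer 9511

9511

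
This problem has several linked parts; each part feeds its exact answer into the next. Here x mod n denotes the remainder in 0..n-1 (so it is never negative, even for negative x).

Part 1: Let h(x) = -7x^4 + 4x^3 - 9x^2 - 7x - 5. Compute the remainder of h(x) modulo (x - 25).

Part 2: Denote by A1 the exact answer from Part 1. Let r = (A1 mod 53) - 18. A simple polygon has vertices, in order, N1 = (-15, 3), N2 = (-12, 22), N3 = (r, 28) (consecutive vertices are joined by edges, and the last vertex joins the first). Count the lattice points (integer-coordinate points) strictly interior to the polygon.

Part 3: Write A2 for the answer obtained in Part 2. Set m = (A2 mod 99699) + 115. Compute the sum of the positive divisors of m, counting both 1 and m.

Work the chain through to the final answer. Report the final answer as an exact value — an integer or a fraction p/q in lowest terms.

Part 1: remainder = value at the root: -7*(25)^4 + 4*(25)^3 - 9*(25)^2 - 7*(25)^1 - 5 = (-2734375) + (62500) + (-5625) + (-175) + (-5) = -2677680; answer -2677680
Part 2: A1 = -2677680; r = 21; cross terms: (-15*22 - -12*3)=-294, (-12*28 - 21*22)=-798, (21*3 - -15*28)=483; twice the area = |-609| = 609; area = 609/2; boundary points = 1 + 3 + 1 = 5; strictly interior points = area - boundary/2 + 1 = 303; answer 303
Part 3: A2 = 303; m = 418; 418 = 2 * 11 * 19; sigma = (1 + 2) * (1 + 11) * (1 + 19) = 3 * 12 * 20 = 720; answer 720

720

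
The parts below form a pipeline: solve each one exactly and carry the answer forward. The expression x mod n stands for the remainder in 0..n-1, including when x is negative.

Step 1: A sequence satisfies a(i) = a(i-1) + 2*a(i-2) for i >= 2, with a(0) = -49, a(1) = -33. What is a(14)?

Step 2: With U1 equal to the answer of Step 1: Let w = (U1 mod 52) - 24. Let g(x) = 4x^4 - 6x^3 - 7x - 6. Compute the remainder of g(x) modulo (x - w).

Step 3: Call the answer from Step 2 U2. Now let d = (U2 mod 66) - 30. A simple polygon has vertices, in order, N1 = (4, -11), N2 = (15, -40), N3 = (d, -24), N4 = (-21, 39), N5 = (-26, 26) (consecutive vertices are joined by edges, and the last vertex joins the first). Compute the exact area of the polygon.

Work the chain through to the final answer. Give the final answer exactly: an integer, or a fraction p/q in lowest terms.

725

Step 1: a(2) = 1*(-33) + 2*(-49) = -131; iterating: a(2)=-131, a(3)=-197, a(4)=-459, a(5)=-853, a(6)=-1771, a(7)=-3477, a(8)=-7019, a(9)=-13973, a(10)=-28011, a(11)=-55957, a(12)=-111979, a(13)=-223893, a(14)=-447851; answer -447851
Step 2: U1 = -447851; w = 1; remainder = value at the root: 4*(1)^4 - 6*(1)^3 - 7*(1)^1 - 6 = (4) + (-6) + (-7) + (-6) = -15; answer -15
Step 3: U2 = -15; d = 21; cross terms: (4*-40 - 15*-11)=5, (15*-24 - 21*-40)=480, (21*39 - -21*-24)=315, (-21*26 - -26*39)=468, (-26*-11 - 4*26)=182; twice the area = |1450| = 1450; area = 725; answer 725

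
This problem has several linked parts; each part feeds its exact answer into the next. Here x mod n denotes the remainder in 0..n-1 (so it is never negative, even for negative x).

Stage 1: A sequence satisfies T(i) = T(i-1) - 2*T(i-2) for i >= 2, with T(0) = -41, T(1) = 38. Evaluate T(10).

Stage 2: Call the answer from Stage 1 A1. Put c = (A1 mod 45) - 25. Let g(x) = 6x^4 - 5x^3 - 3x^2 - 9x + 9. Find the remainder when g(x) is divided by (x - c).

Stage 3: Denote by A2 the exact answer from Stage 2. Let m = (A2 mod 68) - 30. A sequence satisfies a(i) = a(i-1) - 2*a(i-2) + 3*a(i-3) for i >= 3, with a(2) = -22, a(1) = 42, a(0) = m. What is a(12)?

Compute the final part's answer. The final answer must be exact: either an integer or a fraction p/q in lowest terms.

Stage 1: T(2) = 1*(38) - 2*(-41) = 120; iterating: T(2)=120, T(3)=44, T(4)=-196, T(5)=-284, T(6)=108, T(7)=676, T(8)=460, T(9)=-892, T(10)=-1812; answer -1812
Stage 2: A1 = -1812; c = 8; remainder = value at the root: 6*(8)^4 - 5*(8)^3 - 3*(8)^2 - 9*(8)^1 + 9 = (24576) + (-2560) + (-192) + (-72) + (9) = 21761; answer 21761
Stage 3: A2 = 21761; m = -29; a(3) = 1*(-22) - 2*(42) + 3*(-29) = -193; iterating: a(3)=-193, a(4)=-23, a(5)=297, a(6)=-236, a(7)=-899, a(8)=464, a(9)=1554, a(10)=-2071, a(11)=-3787, a(12)=5017; answer 5017

5017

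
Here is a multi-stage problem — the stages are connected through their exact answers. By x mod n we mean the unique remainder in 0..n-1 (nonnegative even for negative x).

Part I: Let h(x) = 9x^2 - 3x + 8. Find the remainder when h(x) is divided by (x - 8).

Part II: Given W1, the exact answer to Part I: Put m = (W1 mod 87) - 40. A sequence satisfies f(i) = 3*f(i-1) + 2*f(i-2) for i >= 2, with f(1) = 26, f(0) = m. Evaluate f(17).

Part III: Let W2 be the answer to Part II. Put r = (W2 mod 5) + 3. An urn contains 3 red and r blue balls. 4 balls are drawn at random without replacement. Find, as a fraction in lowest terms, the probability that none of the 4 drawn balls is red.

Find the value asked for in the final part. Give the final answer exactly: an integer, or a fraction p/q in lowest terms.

Part I: remainder = value at the root: 9*(8)^2 - 3*(8)^1 + 8 = (576) + (-24) + (8) = 560; answer 560
Part II: W1 = 560; m = -2; f(2) = 3*(26) + 2*(-2) = 74; iterating: f(2)=74, f(3)=274, f(4)=970, f(5)=3458, f(6)=12314, f(7)=43858, f(8)=156202, f(9)=556322, f(10)=1981370, f(11)=7056754, f(12)=25133002, f(13)=89512514, f(14)=318803546, f(15)=1135435666, f(16)=4043914090, f(17)=14402613602; answer 14402613602
Part III: W2 = 14402613602; r = 5; total draws C(8,4) = 70; favorable C(5,4) = 5; P = 1/14; answer 1/14

1/14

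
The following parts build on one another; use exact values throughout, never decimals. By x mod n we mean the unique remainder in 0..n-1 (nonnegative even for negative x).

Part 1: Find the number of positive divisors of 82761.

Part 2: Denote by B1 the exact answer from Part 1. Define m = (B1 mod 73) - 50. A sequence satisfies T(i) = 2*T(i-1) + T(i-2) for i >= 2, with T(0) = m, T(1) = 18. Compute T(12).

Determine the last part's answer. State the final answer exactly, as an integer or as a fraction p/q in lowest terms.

31322

Part 1: 82761 = 3 * 7^2 * 563; number of divisors = (1+1) * (2+1) * (1+1) = 12; answer 12
Part 2: B1 = 12; m = -38; T(2) = 2*(18) + 1*(-38) = -2; iterating: T(2)=-2, T(3)=14, T(4)=26, T(5)=66, T(6)=158, T(7)=382, T(8)=922, T(9)=2226, T(10)=5374, T(11)=12974, T(12)=31322; answer 31322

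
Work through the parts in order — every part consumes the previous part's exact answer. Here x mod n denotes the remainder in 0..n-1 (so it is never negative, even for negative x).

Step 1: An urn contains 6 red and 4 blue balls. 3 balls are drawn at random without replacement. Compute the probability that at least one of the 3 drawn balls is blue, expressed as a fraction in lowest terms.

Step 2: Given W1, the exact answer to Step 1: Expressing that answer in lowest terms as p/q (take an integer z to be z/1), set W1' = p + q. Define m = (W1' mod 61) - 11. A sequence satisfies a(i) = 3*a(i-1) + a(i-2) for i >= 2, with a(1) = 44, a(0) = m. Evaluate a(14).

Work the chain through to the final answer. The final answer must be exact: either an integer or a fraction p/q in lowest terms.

224278692

Step 1: total draws C(10,3) = 120; complement C(6,3) = 20; favorable 120 - 20 = 100; P = 5/6; answer 5/6
Step 2: W1 = 5/6; threaded value p + q = 11; m = 0; a(2) = 3*(44) + 1*(0) = 132; iterating: a(2)=132, a(3)=440, a(4)=1452, a(5)=4796, a(6)=15840, a(7)=52316, a(8)=172788, a(9)=570680, a(10)=1884828, a(11)=6225164, a(12)=20560320, a(13)=67906124, a(14)=224278692; answer 224278692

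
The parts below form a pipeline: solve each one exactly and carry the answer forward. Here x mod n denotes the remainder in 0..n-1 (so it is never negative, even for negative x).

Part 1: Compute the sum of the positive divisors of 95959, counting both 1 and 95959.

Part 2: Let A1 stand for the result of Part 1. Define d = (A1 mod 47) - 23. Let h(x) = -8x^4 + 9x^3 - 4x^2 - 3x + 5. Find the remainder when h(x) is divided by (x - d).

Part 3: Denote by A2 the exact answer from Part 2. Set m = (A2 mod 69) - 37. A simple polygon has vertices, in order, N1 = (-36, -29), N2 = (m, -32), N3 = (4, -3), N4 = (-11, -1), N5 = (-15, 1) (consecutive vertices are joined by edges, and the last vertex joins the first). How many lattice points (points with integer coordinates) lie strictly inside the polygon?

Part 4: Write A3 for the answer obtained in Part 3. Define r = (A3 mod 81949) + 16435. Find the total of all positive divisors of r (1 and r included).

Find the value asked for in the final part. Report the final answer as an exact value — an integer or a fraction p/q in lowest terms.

Part 1: 95959 is prime, so its only divisors are 1 and 95959; sigma = 1 + 95959 = 95960; answer 95960
Part 2: A1 = 95960; d = 10; remainder = value at the root: -8*(10)^4 + 9*(10)^3 - 4*(10)^2 - 3*(10)^1 + 5 = (-80000) + (9000) + (-400) + (-30) + (5) = -71425; answer -71425
Part 3: A2 = -71425; m = 22; cross terms: (-36*-32 - 22*-29)=1790, (22*-3 - 4*-32)=62, (4*-1 - -11*-3)=-37, (-11*1 - -15*-1)=-26, (-15*-29 - -36*1)=471; twice the area = |2260| = 2260; area = 1130; boundary points = 1 + 1 + 1 + 2 + 3 = 8; strictly interior points = area - boundary/2 + 1 = 1127; answer 1127
Part 4: A3 = 1127; r = 17562; 17562 = 2 * 3 * 2927; sigma = (1 + 2) * (1 + 3) * (1 + 2927) = 3 * 4 * 2928 = 35136; answer 35136

35136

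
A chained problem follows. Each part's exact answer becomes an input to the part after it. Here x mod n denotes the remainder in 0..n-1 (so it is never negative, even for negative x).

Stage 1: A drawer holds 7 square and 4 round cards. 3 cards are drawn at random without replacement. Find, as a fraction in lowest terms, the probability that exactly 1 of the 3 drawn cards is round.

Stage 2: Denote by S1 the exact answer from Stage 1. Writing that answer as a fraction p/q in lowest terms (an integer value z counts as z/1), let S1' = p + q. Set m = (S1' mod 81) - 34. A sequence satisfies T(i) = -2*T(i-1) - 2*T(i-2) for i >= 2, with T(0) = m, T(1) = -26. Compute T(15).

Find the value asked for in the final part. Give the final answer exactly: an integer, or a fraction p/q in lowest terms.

11520

Stage 1: total draws C(11,3) = 165; favorable C(4,1)*C(7,2) = 84; P = 28/55; answer 28/55
Stage 2: S1 = 28/55; threaded value p + q = 83; m = -32; T(2) = -2*(-26) - 2*(-32) = 116; iterating: T(2)=116, T(3)=-180, T(4)=128, T(5)=104, T(6)=-464, T(7)=720, T(8)=-512, T(9)=-416, T(10)=1856, T(11)=-2880, T(12)=2048, T(13)=1664, T(14)=-7424, T(15)=11520; answer 11520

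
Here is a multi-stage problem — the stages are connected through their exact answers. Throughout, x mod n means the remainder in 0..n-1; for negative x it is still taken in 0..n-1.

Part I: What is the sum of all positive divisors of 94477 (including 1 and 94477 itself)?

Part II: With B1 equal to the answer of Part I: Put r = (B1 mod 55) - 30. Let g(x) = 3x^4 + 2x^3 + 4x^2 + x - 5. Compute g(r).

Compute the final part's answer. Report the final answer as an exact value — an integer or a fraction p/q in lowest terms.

Part I: 94477 is prime, so its only divisors are 1 and 94477; sigma = 1 + 94477 = 94478; answer 94478
Part II: B1 = 94478; r = 13; 3*(13)^4 + 2*(13)^3 + 4*(13)^2 + 1*(13)^1 - 5 = (85683) + (4394) + (676) + (13) + (-5) = 90761; answer 90761

90761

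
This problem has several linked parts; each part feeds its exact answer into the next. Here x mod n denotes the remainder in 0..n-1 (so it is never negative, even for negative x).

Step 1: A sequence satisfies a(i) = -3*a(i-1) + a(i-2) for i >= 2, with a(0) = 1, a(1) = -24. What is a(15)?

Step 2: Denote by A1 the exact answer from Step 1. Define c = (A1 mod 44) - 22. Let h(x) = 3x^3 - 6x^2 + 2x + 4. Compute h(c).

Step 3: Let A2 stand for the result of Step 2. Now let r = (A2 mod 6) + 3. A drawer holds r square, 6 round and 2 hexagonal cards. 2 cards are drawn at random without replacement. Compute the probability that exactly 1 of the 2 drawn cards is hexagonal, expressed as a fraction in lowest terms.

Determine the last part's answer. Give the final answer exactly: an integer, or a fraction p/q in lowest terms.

Step 1: a(2) = -3*(-24) + 1*(1) = 73; iterating: a(2)=73, a(3)=-243, a(4)=802, a(5)=-2649, a(6)=8749, a(7)=-28896, a(8)=95437, a(9)=-315207, a(10)=1041058, a(11)=-3438381, a(12)=11356201, a(13)=-37506984, a(14)=123877153, a(15)=-409138443; answer -409138443
Step 2: A1 = -409138443; c = -21; 3*(-21)^3 - 6*(-21)^2 + 2*(-21)^1 + 4 = (-27783) + (-2646) + (-42) + (4) = -30467; answer -30467
Step 3: A2 = -30467; r = 4; total draws C(12,2) = 66; favorable C(2,1)*C(10,1) = 20; P = 10/33; answer 10/33

10/33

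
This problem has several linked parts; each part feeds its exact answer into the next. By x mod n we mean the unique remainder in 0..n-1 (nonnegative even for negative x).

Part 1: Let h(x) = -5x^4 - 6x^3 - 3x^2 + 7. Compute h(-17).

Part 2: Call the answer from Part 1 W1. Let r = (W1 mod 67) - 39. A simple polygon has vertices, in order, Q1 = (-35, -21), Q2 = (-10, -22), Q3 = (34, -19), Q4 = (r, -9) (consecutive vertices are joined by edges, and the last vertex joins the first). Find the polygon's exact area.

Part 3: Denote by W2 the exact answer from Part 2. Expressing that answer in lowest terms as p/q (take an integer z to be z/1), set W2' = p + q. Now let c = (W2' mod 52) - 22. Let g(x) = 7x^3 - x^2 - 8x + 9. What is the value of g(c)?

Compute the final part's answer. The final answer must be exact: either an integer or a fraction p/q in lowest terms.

64227

Part 1: -5*(-17)^4 - 6*(-17)^3 - 3*(-17)^2 + 7 = (-417605) + (29478) + (-867) + (7) = -388987; answer -388987
Part 2: W1 = -388987; r = -24; cross terms: (-35*-22 - -10*-21)=560, (-10*-19 - 34*-22)=938, (34*-9 - -24*-19)=-762, (-24*-21 - -35*-9)=189; twice the area = |925| = 925; area = 925/2; answer 925/2
Part 3: W2 = 925/2; threaded value p + q = 927; c = 21; 7*(21)^3 - 1*(21)^2 - 8*(21)^1 + 9 = (64827) + (-441) + (-168) + (9) = 64227; answer 64227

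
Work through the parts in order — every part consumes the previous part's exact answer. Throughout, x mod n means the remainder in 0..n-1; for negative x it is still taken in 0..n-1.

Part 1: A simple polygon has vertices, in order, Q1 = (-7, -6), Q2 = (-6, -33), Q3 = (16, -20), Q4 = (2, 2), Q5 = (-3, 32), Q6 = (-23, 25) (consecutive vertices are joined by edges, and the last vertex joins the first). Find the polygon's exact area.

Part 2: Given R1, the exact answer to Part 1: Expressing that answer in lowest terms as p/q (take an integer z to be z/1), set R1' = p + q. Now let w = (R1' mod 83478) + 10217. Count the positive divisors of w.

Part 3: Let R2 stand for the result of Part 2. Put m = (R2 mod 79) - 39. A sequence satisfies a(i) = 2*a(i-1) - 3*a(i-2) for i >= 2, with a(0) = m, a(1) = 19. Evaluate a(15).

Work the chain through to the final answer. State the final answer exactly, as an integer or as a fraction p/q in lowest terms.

Part 1: cross terms: (-7*-33 - -6*-6)=195, (-6*-20 - 16*-33)=648, (16*2 - 2*-20)=72, (2*32 - -3*2)=70, (-3*25 - -23*32)=661, (-23*-6 - -7*25)=313; twice the area = |1959| = 1959; area = 1959/2; answer 1959/2
Part 2: R1 = 1959/2; threaded value p + q = 1961; w = 12178; 12178 = 2 * 6089; number of divisors = (1+1) * (1+1) = 4; answer 4
Part 3: R2 = 4; m = -35; a(2) = 2*(19) - 3*(-35) = 143; iterating: a(2)=143, a(3)=229, a(4)=29, a(5)=-629, a(6)=-1345, a(7)=-803, a(8)=2429, a(9)=7267, a(10)=7247, a(11)=-7307, a(12)=-36355, a(13)=-50789, a(14)=7487, a(15)=167341; answer 167341

167341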